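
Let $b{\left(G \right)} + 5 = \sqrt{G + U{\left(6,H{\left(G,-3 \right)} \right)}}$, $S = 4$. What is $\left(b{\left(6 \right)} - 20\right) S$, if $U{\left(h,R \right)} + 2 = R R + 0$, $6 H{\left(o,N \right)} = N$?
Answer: $-100 + 2 \sqrt{17} \approx -91.754$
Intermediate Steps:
$H{\left(o,N \right)} = \frac{N}{6}$
$U{\left(h,R \right)} = -2 + R^{2}$ ($U{\left(h,R \right)} = -2 + \left(R R + 0\right) = -2 + \left(R^{2} + 0\right) = -2 + R^{2}$)
$b{\left(G \right)} = -5 + \sqrt{- \frac{7}{4} + G}$ ($b{\left(G \right)} = -5 + \sqrt{G - \left(2 - \left(\frac{1}{6} \left(-3\right)\right)^{2}\right)} = -5 + \sqrt{G - \left(2 - \left(- \frac{1}{2}\right)^{2}\right)} = -5 + \sqrt{G + \left(-2 + \frac{1}{4}\right)} = -5 + \sqrt{G - \frac{7}{4}} = -5 + \sqrt{- \frac{7}{4} + G}$)
$\left(b{\left(6 \right)} - 20\right) S = \left(\left(-5 + \frac{\sqrt{-7 + 4 \cdot 6}}{2}\right) - 20\right) 4 = \left(\left(-5 + \frac{\sqrt{-7 + 24}}{2}\right) - 20\right) 4 = \left(\left(-5 + \frac{\sqrt{17}}{2}\right) - 20\right) 4 = \left(-25 + \frac{\sqrt{17}}{2}\right) 4 = -100 + 2 \sqrt{17}$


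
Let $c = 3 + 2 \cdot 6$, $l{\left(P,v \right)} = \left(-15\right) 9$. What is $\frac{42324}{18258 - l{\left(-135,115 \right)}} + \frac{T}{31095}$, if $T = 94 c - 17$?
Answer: $\frac{447228743}{190643445} \approx 2.3459$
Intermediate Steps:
$l{\left(P,v \right)} = -135$
$c = 15$ ($c = 3 + 12 = 15$)
$T = 1393$ ($T = 94 \cdot 15 - 17 = 1410 - 17 = 1393$)
$\frac{42324}{18258 - l{\left(-135,115 \right)}} + \frac{T}{31095} = \frac{42324}{18258 - -135} + \frac{1393}{31095} = \frac{42324}{18258 + 135} + 1393 \cdot \frac{1}{31095} = \frac{42324}{18393} + \frac{1393}{31095} = 42324 \cdot \frac{1}{18393} + \frac{1393}{31095} = \frac{14108}{6131} + \frac{1393}{31095} = \frac{447228743}{190643445}$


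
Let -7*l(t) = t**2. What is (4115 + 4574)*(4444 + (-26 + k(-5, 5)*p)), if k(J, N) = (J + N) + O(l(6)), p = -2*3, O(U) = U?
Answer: 270592838/7 ≈ 3.8656e+7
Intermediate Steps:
l(t) = -t**2/7
p = -6
k(J, N) = -36/7 + J + N (k(J, N) = (J + N) - 1/7*6**2 = (J + N) - 1/7*36 = (J + N) - 36/7 = -36/7 + J + N)
(4115 + 4574)*(4444 + (-26 + k(-5, 5)*p)) = (4115 + 4574)*(4444 + (-26 + (-36/7 - 5 + 5)*(-6))) = 8689*(4444 + (-26 - 36/7*(-6))) = 8689*(4444 + (-26 + 216/7)) = 8689*(4444 + 34/7) = 8689*(31142/7) = 270592838/7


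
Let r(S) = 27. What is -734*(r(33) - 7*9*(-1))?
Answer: -66060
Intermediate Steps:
-734*(r(33) - 7*9*(-1)) = -734*(27 - 7*9*(-1)) = -734*(27 - 63*(-1)) = -734*(27 + 63) = -734*90 = -66060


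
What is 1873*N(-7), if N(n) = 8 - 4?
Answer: 7492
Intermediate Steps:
N(n) = 4
1873*N(-7) = 1873*4 = 7492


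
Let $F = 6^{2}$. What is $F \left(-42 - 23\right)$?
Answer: $-2340$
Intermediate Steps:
$F = 36$
$F \left(-42 - 23\right) = 36 \left(-42 - 23\right) = 36 \left(-65\right) = -2340$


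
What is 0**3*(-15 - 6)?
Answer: 0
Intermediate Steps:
0**3*(-15 - 6) = 0*(-21) = 0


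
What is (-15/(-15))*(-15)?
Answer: -15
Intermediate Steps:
(-15/(-15))*(-15) = -1/15*(-15)*(-15) = 1*(-15) = -15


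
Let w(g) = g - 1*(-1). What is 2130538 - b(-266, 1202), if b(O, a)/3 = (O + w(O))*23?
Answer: 2167177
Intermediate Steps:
w(g) = 1 + g (w(g) = g + 1 = 1 + g)
b(O, a) = 69 + 138*O (b(O, a) = 3*((O + (1 + O))*23) = 3*((1 + 2*O)*23) = 3*(23 + 46*O) = 69 + 138*O)
2130538 - b(-266, 1202) = 2130538 - (69 + 138*(-266)) = 2130538 - (69 - 36708) = 2130538 - 1*(-36639) = 2130538 + 36639 = 2167177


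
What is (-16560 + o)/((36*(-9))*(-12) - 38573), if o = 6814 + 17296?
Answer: -1510/6937 ≈ -0.21767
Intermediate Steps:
o = 24110
(-16560 + o)/((36*(-9))*(-12) - 38573) = (-16560 + 24110)/((36*(-9))*(-12) - 38573) = 7550/(-324*(-12) - 38573) = 7550/(3888 - 38573) = 7550/(-34685) = 7550*(-1/34685) = -1510/6937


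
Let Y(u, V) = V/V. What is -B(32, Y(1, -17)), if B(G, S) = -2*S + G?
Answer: -30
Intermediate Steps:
Y(u, V) = 1
B(G, S) = G - 2*S
-B(32, Y(1, -17)) = -(32 - 2*1) = -(32 - 2) = -1*30 = -30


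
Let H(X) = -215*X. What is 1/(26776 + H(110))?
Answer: 1/3126 ≈ 0.00031990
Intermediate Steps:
1/(26776 + H(110)) = 1/(26776 - 215*110) = 1/(26776 - 23650) = 1/3126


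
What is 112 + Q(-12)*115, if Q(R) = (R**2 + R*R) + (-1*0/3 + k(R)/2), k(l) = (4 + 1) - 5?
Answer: 33232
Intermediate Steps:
k(l) = 0 (k(l) = 5 - 5 = 0)
Q(R) = 2*R**2 (Q(R) = (R**2 + R*R) + (-1*0/3 + 0/2) = (R**2 + R**2) + (0*(1/3) + 0*(1/2)) = 2*R**2 + (0 + 0) = 2*R**2 + 0 = 2*R**2)
112 + Q(-12)*115 = 112 + (2*(-12)**2)*115 = 112 + (2*144)*115 = 112 + 288*115 = 112 + 33120 = 33232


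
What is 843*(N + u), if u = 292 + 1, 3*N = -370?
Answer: 143029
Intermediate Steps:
N = -370/3 (N = (1/3)*(-370) = -370/3 ≈ -123.33)
u = 293
843*(N + u) = 843*(-370/3 + 293) = 843*(509/3) = 143029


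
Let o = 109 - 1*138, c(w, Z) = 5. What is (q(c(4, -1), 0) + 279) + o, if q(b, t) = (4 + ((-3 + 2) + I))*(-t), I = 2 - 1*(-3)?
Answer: 250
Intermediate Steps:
I = 5 (I = 2 + 3 = 5)
o = -29 (o = 109 - 138 = -29)
q(b, t) = -8*t (q(b, t) = (4 + ((-3 + 2) + 5))*(-t) = (4 + (-1 + 5))*(-t) = (4 + 4)*(-t) = 8*(-t) = -8*t)
(q(c(4, -1), 0) + 279) + o = (-8*0 + 279) - 29 = (0 + 279) - 29 = 279 - 29 = 250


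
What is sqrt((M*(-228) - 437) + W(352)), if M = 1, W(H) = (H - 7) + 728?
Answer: 2*sqrt(102) ≈ 20.199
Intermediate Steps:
W(H) = 721 + H (W(H) = (-7 + H) + 728 = 721 + H)
sqrt((M*(-228) - 437) + W(352)) = sqrt((1*(-228) - 437) + (721 + 352)) = sqrt((-228 - 437) + 1073) = sqrt(-665 + 1073) = sqrt(408) = 2*sqrt(102)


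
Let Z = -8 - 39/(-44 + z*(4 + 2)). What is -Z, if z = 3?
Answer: 13/2 ≈ 6.5000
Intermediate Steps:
Z = -13/2 (Z = -8 - 39/(-44 + 3*(4 + 2)) = -8 - 39/(-44 + 3*6) = -8 - 39/(-44 + 18) = -8 - 39/(-26) = -8 - 39*(-1/26) = -8 + 3/2 = -13/2 ≈ -6.5000)
-Z = -1*(-13/2) = 13/2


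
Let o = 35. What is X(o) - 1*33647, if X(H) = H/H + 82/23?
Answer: -773776/23 ≈ -33642.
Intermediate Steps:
X(H) = 105/23 (X(H) = 1 + 82*(1/23) = 1 + 82/23 = 105/23)
X(o) - 1*33647 = 105/23 - 1*33647 = 105/23 - 33647 = -773776/23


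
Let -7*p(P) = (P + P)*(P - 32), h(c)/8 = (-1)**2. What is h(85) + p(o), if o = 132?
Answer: -26344/7 ≈ -3763.4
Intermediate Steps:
h(c) = 8 (h(c) = 8*(-1)**2 = 8*1 = 8)
p(P) = -2*P*(-32 + P)/7 (p(P) = -(P + P)*(P - 32)/7 = -2*P*(-32 + P)/7)
h(85) + p(o) = 8 + (2/7)*132*(32 - 1*132) = 8 + (2/7)*132*(32 - 132) = 8 + (2/7)*132*(-100) = 8 - 26400/7 = -26344/7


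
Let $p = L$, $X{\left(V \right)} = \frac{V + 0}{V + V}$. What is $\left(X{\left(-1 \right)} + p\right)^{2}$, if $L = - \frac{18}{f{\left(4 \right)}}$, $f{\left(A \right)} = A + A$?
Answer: $\frac{49}{16} \approx 3.0625$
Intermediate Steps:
$f{\left(A \right)} = 2 A$
$X{\left(V \right)} = \frac{1}{2}$ ($X{\left(V \right)} = \frac{V}{2 V} = V \frac{1}{2 V} = \frac{1}{2}$)
$L = - \frac{9}{4}$ ($L = - \frac{18}{2 \cdot 4} = - \frac{18}{8} = \left(-18\right) \frac{1}{8} = - \frac{9}{4} \approx -2.25$)
$p = - \frac{9}{4} \approx -2.25$
$\left(X{\left(-1 \right)} + p\right)^{2} = \left(\frac{1}{2} - \frac{9}{4}\right)^{2} = \left(- \frac{7}{4}\right)^{2} = \frac{49}{16}$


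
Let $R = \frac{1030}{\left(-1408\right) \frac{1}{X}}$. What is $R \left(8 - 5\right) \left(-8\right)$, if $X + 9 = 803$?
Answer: $\frac{613365}{44} \approx 13940.0$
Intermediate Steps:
$X = 794$ ($X = -9 + 803 = 794$)
$R = - \frac{204455}{352}$ ($R = \frac{1030}{\left(-1408\right) \frac{1}{794}} = \frac{1030}{- \frac{704}{397}} = 1030 \left(- \frac{397}{704}\right) = - \frac{204455}{352} \approx -580.84$)
$R \left(8 - 5\right) \left(-8\right) = - \frac{204455 \left(8 - 5\right) \left(-8\right)}{352} = - \frac{204455 \cdot 3 \left(-8\right)}{352} = \left(- \frac{204455}{352}\right) \left(-24\right) = \frac{613365}{44}$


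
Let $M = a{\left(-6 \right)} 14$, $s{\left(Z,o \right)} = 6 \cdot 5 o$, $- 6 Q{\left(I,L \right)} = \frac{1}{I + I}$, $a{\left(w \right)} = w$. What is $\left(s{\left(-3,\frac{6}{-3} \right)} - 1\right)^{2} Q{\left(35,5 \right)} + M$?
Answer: $- \frac{39001}{420} \approx -92.859$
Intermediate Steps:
$Q{\left(I,L \right)} = - \frac{1}{12 I}$ ($Q{\left(I,L \right)} = - \frac{1}{6 \left(I + I\right)} = - \frac{1}{6 \cdot 2 I} = - \frac{\frac{1}{2} \frac{1}{I}}{6} = - \frac{1}{12 I}$)
$s{\left(Z,o \right)} = 30 o$
$M = -84$ ($M = \left(-6\right) 14 = -84$)
$\left(s{\left(-3,\frac{6}{-3} \right)} - 1\right)^{2} Q{\left(35,5 \right)} + M = \left(30 \frac{6}{-3} - 1\right)^{2} \left(- \frac{1}{12 \cdot 35}\right) - 84 = \left(30 \cdot 6 \left(- \frac{1}{3}\right) - 1\right)^{2} \left(\left(- \frac{1}{12}\right) \frac{1}{35}\right) - 84 = \left(30 \left(-2\right) - 1\right)^{2} \left(- \frac{1}{420}\right) - 84 = \left(-60 - 1\right)^{2} \left(- \frac{1}{420}\right) - 84 = \left(-61\right)^{2} \left(- \frac{1}{420}\right) - 84 = 3721 \left(- \frac{1}{420}\right) - 84 = - \frac{3721}{420} - 84 = - \frac{39001}{420}$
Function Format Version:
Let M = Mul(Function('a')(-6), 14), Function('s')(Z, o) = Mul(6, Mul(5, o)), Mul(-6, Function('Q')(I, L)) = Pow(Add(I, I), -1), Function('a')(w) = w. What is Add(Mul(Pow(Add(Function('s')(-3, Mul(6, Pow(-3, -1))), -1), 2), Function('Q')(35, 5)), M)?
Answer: Rational(-39001, 420) ≈ -92.859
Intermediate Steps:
Function('Q')(I, L) = Mul(Rational(-1, 12), Pow(I, -1)) (Function('Q')(I, L) = Mul(Rational(-1, 6), Pow(Add(I, I), -1)) = Mul(Rational(-1, 6), Pow(Mul(2, I), -1)) = Mul(Rational(-1, 6), Mul(Rational(1, 2), Pow(I, -1))) = Mul(Rational(-1, 12), Pow(I, -1)))
Function('s')(Z, o) = Mul(30, o)
M = -84 (M = Mul(-6, 14) = -84)
Add(Mul(Pow(Add(Function('s')(-3, Mul(6, Pow(-3, -1))), -1), 2), Function('Q')(35, 5)), M) = Add(Mul(Pow(Add(Mul(30, Mul(6, Pow(-3, -1))), -1), 2), Mul(Rational(-1, 12), Pow(35, -1))), -84) = Add(Mul(Pow(Add(Mul(30, Mul(6, Rational(-1, 3))), -1), 2), Mul(Rational(-1, 12), Rational(1, 35))), -84) = Add(Mul(Pow(Add(Mul(30, -2), -1), 2), Rational(-1, 420)), -84) = Add(Mul(Pow(Add(-60, -1), 2), Rational(-1, 420)), -84) = Add(Mul(Pow(-61, 2), Rational(-1, 420)), -84) = Add(Mul(3721, Rational(-1, 420)), -84) = Add(Rational(-3721, 420), -84) = Rational(-39001, 420)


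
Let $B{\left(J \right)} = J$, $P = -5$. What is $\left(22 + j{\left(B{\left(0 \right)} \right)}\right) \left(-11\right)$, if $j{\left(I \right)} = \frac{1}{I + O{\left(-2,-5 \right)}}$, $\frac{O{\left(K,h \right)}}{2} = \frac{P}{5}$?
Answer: $- \frac{473}{2} \approx -236.5$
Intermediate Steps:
$O{\left(K,h \right)} = -2$ ($O{\left(K,h \right)} = 2 \left(- \frac{5}{5}\right) = 2 \left(\left(-5\right) \frac{1}{5}\right) = 2 \left(-1\right) = -2$)
$j{\left(I \right)} = \frac{1}{-2 + I}$ ($j{\left(I \right)} = \frac{1}{I - 2} = \frac{1}{-2 + I}$)
$\left(22 + j{\left(B{\left(0 \right)} \right)}\right) \left(-11\right) = \left(22 + \frac{1}{-2 + 0}\right) \left(-11\right) = \left(22 + \frac{1}{-2}\right) \left(-11\right) = \left(22 - \frac{1}{2}\right) \left(-11\right) = \frac{43}{2} \left(-11\right) = - \frac{473}{2}$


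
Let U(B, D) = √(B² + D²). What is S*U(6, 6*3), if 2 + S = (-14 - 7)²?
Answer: 2634*√10 ≈ 8329.4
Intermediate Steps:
S = 439 (S = -2 + (-14 - 7)² = -2 + (-21)² = -2 + 441 = 439)
S*U(6, 6*3) = 439*√(6² + (6*3)²) = 439*√(36 + 18²) = 439*√(36 + 324) = 439*√360 = 439*(6*√10) = 2634*√10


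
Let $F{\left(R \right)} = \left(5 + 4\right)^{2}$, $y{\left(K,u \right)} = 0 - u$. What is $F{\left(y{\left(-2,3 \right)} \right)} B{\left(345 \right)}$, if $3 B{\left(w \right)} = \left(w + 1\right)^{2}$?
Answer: $3232332$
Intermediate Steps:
$y{\left(K,u \right)} = - u$
$F{\left(R \right)} = 81$ ($F{\left(R \right)} = 9^{2} = 81$)
$B{\left(w \right)} = \frac{\left(1 + w\right)^{2}}{3}$ ($B{\left(w \right)} = \frac{\left(w + 1\right)^{2}}{3} = \frac{\left(1 + w\right)^{2}}{3}$)
$F{\left(y{\left(-2,3 \right)} \right)} B{\left(345 \right)} = 81 \frac{\left(1 + 345\right)^{2}}{3} = 81 \frac{346^{2}}{3} = 81 \cdot \frac{1}{3} \cdot 119716 = 81 \cdot \frac{119716}{3} = 3232332$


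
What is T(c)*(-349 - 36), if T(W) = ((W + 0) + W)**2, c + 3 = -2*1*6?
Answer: -346500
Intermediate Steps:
c = -15 (c = -3 - 2*1*6 = -3 - 2*6 = -3 - 12 = -15)
T(W) = 4*W**2 (T(W) = (W + W)**2 = (2*W)**2 = 4*W**2)
T(c)*(-349 - 36) = (4*(-15)**2)*(-349 - 36) = (4*225)*(-385) = 900*(-385) = -346500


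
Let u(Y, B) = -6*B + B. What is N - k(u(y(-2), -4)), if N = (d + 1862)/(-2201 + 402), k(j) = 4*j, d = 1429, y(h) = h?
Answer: -147211/1799 ≈ -81.829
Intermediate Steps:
u(Y, B) = -5*B
N = -3291/1799 (N = (1429 + 1862)/(-2201 + 402) = 3291/(-1799) = 3291*(-1/1799) = -3291/1799 ≈ -1.8293)
N - k(u(y(-2), -4)) = -3291/1799 - 4*(-5*(-4)) = -3291/1799 - 4*20 = -3291/1799 - 1*80 = -3291/1799 - 80 = -147211/1799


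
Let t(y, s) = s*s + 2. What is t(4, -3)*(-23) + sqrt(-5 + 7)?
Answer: -253 + sqrt(2) ≈ -251.59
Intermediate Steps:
t(y, s) = 2 + s**2 (t(y, s) = s**2 + 2 = 2 + s**2)
t(4, -3)*(-23) + sqrt(-5 + 7) = (2 + (-3)**2)*(-23) + sqrt(-5 + 7) = (2 + 9)*(-23) + sqrt(2) = 11*(-23) + sqrt(2) = -253 + sqrt(2)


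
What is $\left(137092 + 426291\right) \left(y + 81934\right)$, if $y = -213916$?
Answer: $-74356415106$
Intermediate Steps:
$\left(137092 + 426291\right) \left(y + 81934\right) = \left(137092 + 426291\right) \left(-213916 + 81934\right) = 563383 \left(-131982\right) = -74356415106$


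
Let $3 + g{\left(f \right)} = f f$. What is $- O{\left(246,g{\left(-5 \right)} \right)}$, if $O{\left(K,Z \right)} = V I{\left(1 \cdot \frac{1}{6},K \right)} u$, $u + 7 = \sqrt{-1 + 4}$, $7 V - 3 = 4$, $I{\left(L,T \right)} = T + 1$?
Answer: $1729 - 247 \sqrt{3} \approx 1301.2$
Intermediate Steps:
$I{\left(L,T \right)} = 1 + T$
$V = 1$ ($V = \frac{3}{7} + \frac{1}{7} \cdot 4 = \frac{3}{7} + \frac{4}{7} = 1$)
$u = -7 + \sqrt{3}$ ($u = -7 + \sqrt{-1 + 4} = -7 + \sqrt{3} \approx -5.268$)
$g{\left(f \right)} = -3 + f^{2}$ ($g{\left(f \right)} = -3 + f f = -3 + f^{2}$)
$O{\left(K,Z \right)} = \left(1 + K\right) \left(-7 + \sqrt{3}\right)$ ($O{\left(K,Z \right)} = 1 \left(1 + K\right) \left(-7 + \sqrt{3}\right) = \left(1 + K\right) \left(-7 + \sqrt{3}\right)$)
$- O{\left(246,g{\left(-5 \right)} \right)} = - \left(-1\right) \left(1 + 246\right) \left(7 - \sqrt{3}\right) = - \left(-1\right) 247 \left(7 - \sqrt{3}\right) = - (-1729 + 247 \sqrt{3}) = 1729 - 247 \sqrt{3}$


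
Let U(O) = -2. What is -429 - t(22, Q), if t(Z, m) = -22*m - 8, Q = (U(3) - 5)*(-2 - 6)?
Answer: 811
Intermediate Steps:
Q = 56 (Q = (-2 - 5)*(-2 - 6) = -7*(-8) = 56)
t(Z, m) = -8 - 22*m
-429 - t(22, Q) = -429 - (-8 - 22*56) = -429 - (-8 - 1232) = -429 - 1*(-1240) = -429 + 1240 = 811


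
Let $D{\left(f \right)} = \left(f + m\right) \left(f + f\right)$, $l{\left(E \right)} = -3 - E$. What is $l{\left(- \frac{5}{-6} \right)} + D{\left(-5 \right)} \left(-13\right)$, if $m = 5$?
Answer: $- \frac{23}{6} \approx -3.8333$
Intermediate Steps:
$D{\left(f \right)} = 2 f \left(5 + f\right)$ ($D{\left(f \right)} = \left(f + 5\right) \left(f + f\right) = \left(5 + f\right) 2 f = 2 f \left(5 + f\right)$)
$l{\left(- \frac{5}{-6} \right)} + D{\left(-5 \right)} \left(-13\right) = \left(-3 - - \frac{5}{-6}\right) + 2 \left(-5\right) \left(5 - 5\right) \left(-13\right) = \left(-3 - \left(-5\right) \left(- \frac{1}{6}\right)\right) + 2 \left(-5\right) 0 \left(-13\right) = \left(-3 - \frac{5}{6}\right) + 0 \left(-13\right) = \left(-3 - \frac{5}{6}\right) + 0 = - \frac{23}{6} + 0 = - \frac{23}{6}$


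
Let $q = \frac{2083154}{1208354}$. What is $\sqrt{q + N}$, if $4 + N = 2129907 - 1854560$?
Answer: $\frac{2 \sqrt{25127260637493994}}{604177} \approx 524.73$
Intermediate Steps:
$q = \frac{1041577}{604177}$ ($q = 2083154 \cdot \frac{1}{1208354} = \frac{1041577}{604177} \approx 1.724$)
$N = 275343$ ($N = -4 + \left(2129907 - 1854560\right) = -4 + 275347 = 275343$)
$\sqrt{q + N} = \sqrt{\frac{1041577}{604177} + 275343} = \sqrt{\frac{166356949288}{604177}} = \frac{2 \sqrt{25127260637493994}}{604177}$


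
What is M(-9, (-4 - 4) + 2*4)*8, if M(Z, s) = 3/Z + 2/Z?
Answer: -40/9 ≈ -4.4444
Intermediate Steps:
M(Z, s) = 5/Z
M(-9, (-4 - 4) + 2*4)*8 = (5/(-9))*8 = (5*(-1/9))*8 = -5/9*8 = -40/9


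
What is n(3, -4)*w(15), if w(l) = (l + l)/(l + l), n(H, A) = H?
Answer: 3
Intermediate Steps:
w(l) = 1 (w(l) = (2*l)/((2*l)) = (2*l)*(1/(2*l)) = 1)
n(3, -4)*w(15) = 3*1 = 3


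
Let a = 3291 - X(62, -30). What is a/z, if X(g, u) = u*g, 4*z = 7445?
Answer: 20604/7445 ≈ 2.7675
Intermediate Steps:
z = 7445/4 (z = (1/4)*7445 = 7445/4 ≈ 1861.3)
X(g, u) = g*u
a = 5151 (a = 3291 - 62*(-30) = 3291 - 1*(-1860) = 3291 + 1860 = 5151)
a/z = 5151/(7445/4) = 5151*(4/7445) = 20604/7445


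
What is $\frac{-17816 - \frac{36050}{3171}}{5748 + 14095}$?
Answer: $- \frac{8075798}{8988879} \approx -0.89842$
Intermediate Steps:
$\frac{-17816 - \frac{36050}{3171}}{5748 + 14095} = \frac{-17816 - \frac{5150}{453}}{19843} = \left(-17816 - \frac{5150}{453}\right) \frac{1}{19843} = \left(- \frac{8075798}{453}\right) \frac{1}{19843} = - \frac{8075798}{8988879}$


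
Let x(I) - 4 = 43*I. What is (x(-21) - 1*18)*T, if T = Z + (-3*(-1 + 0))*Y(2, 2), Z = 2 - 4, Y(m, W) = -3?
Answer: 10087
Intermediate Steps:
x(I) = 4 + 43*I
Z = -2
T = -11 (T = -2 - 3*(-1 + 0)*(-3) = -2 - 3*(-1)*(-3) = -2 + 3*(-3) = -2 - 9 = -11)
(x(-21) - 1*18)*T = ((4 + 43*(-21)) - 1*18)*(-11) = ((4 - 903) - 18)*(-11) = (-899 - 18)*(-11) = -917*(-11) = 10087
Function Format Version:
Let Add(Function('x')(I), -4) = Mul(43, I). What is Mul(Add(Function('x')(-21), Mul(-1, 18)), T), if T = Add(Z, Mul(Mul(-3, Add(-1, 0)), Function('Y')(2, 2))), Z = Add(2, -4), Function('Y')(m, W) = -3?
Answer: 10087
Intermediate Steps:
Function('x')(I) = Add(4, Mul(43, I))
Z = -2
T = -11 (T = Add(-2, Mul(Mul(-3, Add(-1, 0)), -3)) = Add(-2, Mul(Mul(-3, -1), -3)) = Add(-2, Mul(3, -3)) = Add(-2, -9) = -11)
Mul(Add(Function('x')(-21), Mul(-1, 18)), T) = Mul(Add(Add(4, Mul(43, -21)), Mul(-1, 18)), -11) = Mul(Add(Add(4, -903), -18), -11) = Mul(Add(-899, -18), -11) = Mul(-917, -11) = 10087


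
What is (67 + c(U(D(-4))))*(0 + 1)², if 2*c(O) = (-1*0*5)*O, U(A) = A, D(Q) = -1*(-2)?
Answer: 67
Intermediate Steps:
D(Q) = 2
c(O) = 0 (c(O) = ((-1*0*5)*O)/2 = ((0*5)*O)/2 = (0*O)/2 = (½)*0 = 0)
(67 + c(U(D(-4))))*(0 + 1)² = (67 + 0)*(0 + 1)² = 67*1² = 67*1 = 67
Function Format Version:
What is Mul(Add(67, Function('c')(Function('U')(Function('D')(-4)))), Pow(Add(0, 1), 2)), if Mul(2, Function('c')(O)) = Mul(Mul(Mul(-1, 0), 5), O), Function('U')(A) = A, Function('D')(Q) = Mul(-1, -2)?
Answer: 67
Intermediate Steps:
Function('D')(Q) = 2
Function('c')(O) = 0 (Function('c')(O) = Mul(Rational(1, 2), Mul(Mul(Mul(-1, 0), 5), O)) = Mul(Rational(1, 2), Mul(Mul(0, 5), O)) = Mul(Rational(1, 2), Mul(0, O)) = Mul(Rational(1, 2), 0) = 0)
Mul(Add(67, Function('c')(Function('U')(Function('D')(-4)))), Pow(Add(0, 1), 2)) = Mul(Add(67, 0), Pow(Add(0, 1), 2)) = Mul(67, Pow(1, 2)) = Mul(67, 1) = 67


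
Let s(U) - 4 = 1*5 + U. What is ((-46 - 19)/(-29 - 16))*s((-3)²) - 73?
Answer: -47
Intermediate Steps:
s(U) = 9 + U (s(U) = 4 + (1*5 + U) = 4 + (5 + U) = 9 + U)
((-46 - 19)/(-29 - 16))*s((-3)²) - 73 = ((-46 - 19)/(-29 - 16))*(9 + (-3)²) - 73 = (-65/(-45))*(9 + 9) - 73 = -65*(-1/45)*18 - 73 = (13/9)*18 - 73 = 26 - 73 = -47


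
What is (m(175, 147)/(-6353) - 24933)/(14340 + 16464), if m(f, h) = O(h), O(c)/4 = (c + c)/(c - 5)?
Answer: -3748784789/4631514884 ≈ -0.80941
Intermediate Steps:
O(c) = 8*c/(-5 + c) (O(c) = 4*((c + c)/(c - 5)) = 4*((2*c)/(-5 + c)) = 4*(2*c/(-5 + c)) = 8*c/(-5 + c))
m(f, h) = 8*h/(-5 + h)
(m(175, 147)/(-6353) - 24933)/(14340 + 16464) = ((8*147/(-5 + 147))/(-6353) - 24933)/(14340 + 16464) = ((8*147/142)*(-1/6353) - 24933)/30804 = ((8*147*(1/142))*(-1/6353) - 24933)*(1/30804) = ((588/71)*(-1/6353) - 24933)*(1/30804) = (-588/451063 - 24933)*(1/30804) = -11246354367/451063*1/30804 = -3748784789/4631514884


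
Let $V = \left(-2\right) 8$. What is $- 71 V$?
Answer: $1136$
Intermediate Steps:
$V = -16$
$- 71 V = \left(-71\right) \left(-16\right) = 1136$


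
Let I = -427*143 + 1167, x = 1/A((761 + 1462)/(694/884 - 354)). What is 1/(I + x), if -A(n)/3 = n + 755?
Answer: -350666367/21002811541219 ≈ -1.6696e-5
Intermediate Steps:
A(n) = -2265 - 3*n (A(n) = -3*(n + 755) = -3*(755 + n) = -2265 - 3*n)
x = -156121/350666367 (x = 1/(-2265 - 3*(761 + 1462)/(694/884 - 354)) = 1/(-2265 - 6669/(694*(1/884) - 354)) = 1/(-2265 - 6669/(347/442 - 354)) = 1/(-2265 - 6669/(-156121/442)) = 1/(-2265 - 6669*(-442)/156121) = 1/(-2265 - 3*(-982566/156121)) = 1/(-2265 + 2947698/156121) = 1/(-350666367/156121) = -156121/350666367 ≈ -0.00044521)
I = -59894 (I = -61061 + 1167 = -59894)
1/(I + x) = 1/(-59894 - 156121/350666367) = 1/(-21002811541219/350666367) = -350666367/21002811541219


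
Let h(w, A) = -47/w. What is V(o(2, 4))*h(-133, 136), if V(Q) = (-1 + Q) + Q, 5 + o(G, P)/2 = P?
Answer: -235/133 ≈ -1.7669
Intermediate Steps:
o(G, P) = -10 + 2*P
V(Q) = -1 + 2*Q
V(o(2, 4))*h(-133, 136) = (-1 + 2*(-10 + 2*4))*(-47/(-133)) = (-1 + 2*(-10 + 8))*(-47*(-1/133)) = (-1 + 2*(-2))*(47/133) = (-1 - 4)*(47/133) = -5*47/133 = -235/133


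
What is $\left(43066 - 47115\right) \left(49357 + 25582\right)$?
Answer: $-303428011$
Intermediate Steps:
$\left(43066 - 47115\right) \left(49357 + 25582\right) = \left(-4049\right) 74939 = -303428011$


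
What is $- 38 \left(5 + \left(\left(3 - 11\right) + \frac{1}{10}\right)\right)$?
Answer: $\frac{551}{5} \approx 110.2$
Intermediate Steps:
$- 38 \left(5 + \left(\left(3 - 11\right) + \frac{1}{10}\right)\right) = - 38 \left(5 + \left(-8 + \frac{1}{10}\right)\right) = - 38 \left(5 - \frac{79}{10}\right) = \left(-38\right) \left(- \frac{29}{10}\right) = \frac{551}{5}$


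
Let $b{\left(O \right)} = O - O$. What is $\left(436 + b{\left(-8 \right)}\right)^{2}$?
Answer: $190096$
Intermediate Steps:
$b{\left(O \right)} = 0$
$\left(436 + b{\left(-8 \right)}\right)^{2} = \left(436 + 0\right)^{2} = 436^{2} = 190096$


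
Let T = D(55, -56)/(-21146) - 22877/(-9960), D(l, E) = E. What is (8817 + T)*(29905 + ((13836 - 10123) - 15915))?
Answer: 5480463357071661/35102360 ≈ 1.5613e+8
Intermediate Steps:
T = 242157401/105307080 (T = -56/(-21146) - 22877/(-9960) = -56*(-1/21146) - 22877*(-1/9960) = 28/10573 + 22877/9960 = 242157401/105307080 ≈ 2.2995)
(8817 + T)*(29905 + ((13836 - 10123) - 15915)) = (8817 + 242157401/105307080)*(29905 + ((13836 - 10123) - 15915)) = 928734681761*(29905 + (3713 - 15915))/105307080 = 928734681761*(29905 - 12202)/105307080 = (928734681761/105307080)*17703 = 5480463357071661/35102360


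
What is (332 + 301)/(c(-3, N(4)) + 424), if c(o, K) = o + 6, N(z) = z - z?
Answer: 633/427 ≈ 1.4824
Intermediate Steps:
N(z) = 0
c(o, K) = 6 + o
(332 + 301)/(c(-3, N(4)) + 424) = (332 + 301)/((6 - 3) + 424) = 633/(3 + 424) = 633/427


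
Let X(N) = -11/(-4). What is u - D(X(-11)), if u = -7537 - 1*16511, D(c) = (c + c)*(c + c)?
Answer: -96313/4 ≈ -24078.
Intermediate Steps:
X(N) = 11/4 (X(N) = -11*(-¼) = 11/4)
D(c) = 4*c² (D(c) = (2*c)*(2*c) = 4*c²)
u = -24048 (u = -7537 - 16511 = -24048)
u - D(X(-11)) = -24048 - 4*(11/4)² = -24048 - 4*121/16 = -24048 - 1*121/4 = -24048 - 121/4 = -96313/4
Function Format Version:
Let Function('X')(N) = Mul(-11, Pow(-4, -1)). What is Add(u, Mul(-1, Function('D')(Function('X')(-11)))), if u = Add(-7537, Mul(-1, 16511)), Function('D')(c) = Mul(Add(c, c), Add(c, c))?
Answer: Rational(-96313, 4) ≈ -24078.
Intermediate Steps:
Function('X')(N) = Rational(11, 4) (Function('X')(N) = Mul(-11, Rational(-1, 4)) = Rational(11, 4))
Function('D')(c) = Mul(4, Pow(c, 2)) (Function('D')(c) = Mul(Mul(2, c), Mul(2, c)) = Mul(4, Pow(c, 2)))
u = -24048 (u = Add(-7537, -16511) = -24048)
Add(u, Mul(-1, Function('D')(Function('X')(-11)))) = Add(-24048, Mul(-1, Mul(4, Pow(Rational(11, 4), 2)))) = Add(-24048, Mul(-1, Mul(4, Rational(121, 16)))) = Add(-24048, Mul(-1, Rational(121, 4))) = Add(-24048, Rational(-121, 4)) = Rational(-96313, 4)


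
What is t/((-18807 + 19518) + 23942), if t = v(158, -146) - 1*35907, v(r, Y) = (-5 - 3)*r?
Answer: -37171/24653 ≈ -1.5078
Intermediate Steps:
v(r, Y) = -8*r
t = -37171 (t = -8*158 - 1*35907 = -1264 - 35907 = -37171)
t/((-18807 + 19518) + 23942) = -37171/((-18807 + 19518) + 23942) = -37171/(711 + 23942) = -37171/24653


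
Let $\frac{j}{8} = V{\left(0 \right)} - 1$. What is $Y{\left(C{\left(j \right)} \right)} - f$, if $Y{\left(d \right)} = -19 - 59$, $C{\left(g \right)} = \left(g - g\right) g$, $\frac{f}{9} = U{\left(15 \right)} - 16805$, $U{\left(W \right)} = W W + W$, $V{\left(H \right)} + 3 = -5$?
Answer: $149007$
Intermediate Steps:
$V{\left(H \right)} = -8$ ($V{\left(H \right)} = -3 - 5 = -8$)
$U{\left(W \right)} = W + W^{2}$ ($U{\left(W \right)} = W^{2} + W = W + W^{2}$)
$j = -72$ ($j = 8 \left(-8 - 1\right) = 8 \left(-9\right) = -72$)
$f = -149085$ ($f = 9 \left(15 \left(1 + 15\right) - 16805\right) = 9 \left(15 \cdot 16 - 16805\right) = 9 \left(240 - 16805\right) = 9 \left(-16565\right) = -149085$)
$C{\left(g \right)} = 0$ ($C{\left(g \right)} = 0 g = 0$)
$Y{\left(d \right)} = -78$
$Y{\left(C{\left(j \right)} \right)} - f = -78 - -149085 = -78 + 149085 = 149007$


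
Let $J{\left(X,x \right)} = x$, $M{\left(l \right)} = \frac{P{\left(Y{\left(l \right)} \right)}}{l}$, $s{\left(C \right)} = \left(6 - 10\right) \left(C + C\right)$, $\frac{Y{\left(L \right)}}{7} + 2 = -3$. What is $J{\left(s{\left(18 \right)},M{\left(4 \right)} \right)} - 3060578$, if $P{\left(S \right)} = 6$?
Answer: $- \frac{6121153}{2} \approx -3.0606 \cdot 10^{6}$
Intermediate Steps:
$Y{\left(L \right)} = -35$ ($Y{\left(L \right)} = -14 + 7 \left(-3\right) = -14 - 21 = -35$)
$s{\left(C \right)} = - 8 C$ ($s{\left(C \right)} = \left(6 - 10\right) 2 C = - 4 \cdot 2 C = - 8 C$)
$M{\left(l \right)} = \frac{6}{l}$
$J{\left(s{\left(18 \right)},M{\left(4 \right)} \right)} - 3060578 = \frac{6}{4} - 3060578 = 6 \cdot \frac{1}{4} - 3060578 = \frac{3}{2} - 3060578 = - \frac{6121153}{2}$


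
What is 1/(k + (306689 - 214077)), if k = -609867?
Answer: -1/517255 ≈ -1.9333e-6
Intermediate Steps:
1/(k + (306689 - 214077)) = 1/(-609867 + (306689 - 214077)) = 1/(-609867 + 92612) = 1/(-517255) = -1/517255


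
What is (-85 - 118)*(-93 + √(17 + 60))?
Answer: 18879 - 203*√77 ≈ 17098.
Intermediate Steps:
(-85 - 118)*(-93 + √(17 + 60)) = -203*(-93 + √77) = 18879 - 203*√77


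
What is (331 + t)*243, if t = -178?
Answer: 37179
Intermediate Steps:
(331 + t)*243 = (331 - 178)*243 = 153*243 = 37179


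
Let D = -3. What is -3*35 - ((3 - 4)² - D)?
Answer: -109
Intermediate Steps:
-3*35 - ((3 - 4)² - D) = -3*35 - ((3 - 4)² - 1*(-3)) = -105 - ((-1)² + 3) = -105 - (1 + 3) = -105 - 1*4 = -105 - 4 = -109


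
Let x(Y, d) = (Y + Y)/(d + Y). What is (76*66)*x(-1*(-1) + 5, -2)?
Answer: 15048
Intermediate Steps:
x(Y, d) = 2*Y/(Y + d) (x(Y, d) = (2*Y)/(Y + d) = 2*Y/(Y + d))
(76*66)*x(-1*(-1) + 5, -2) = (76*66)*(2*(-1*(-1) + 5)/((-1*(-1) + 5) - 2)) = 5016*(2*(1 + 5)/((1 + 5) - 2)) = 5016*(2*6/(6 - 2)) = 5016*(2*6/4) = 5016*(2*6*(¼)) = 5016*3 = 15048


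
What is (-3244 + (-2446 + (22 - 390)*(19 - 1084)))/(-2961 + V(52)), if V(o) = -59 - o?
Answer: -193115/1536 ≈ -125.73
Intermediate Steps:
(-3244 + (-2446 + (22 - 390)*(19 - 1084)))/(-2961 + V(52)) = (-3244 + (-2446 + (22 - 390)*(19 - 1084)))/(-2961 + (-59 - 1*52)) = (-3244 + (-2446 - 368*(-1065)))/(-2961 + (-59 - 52)) = (-3244 + (-2446 + 391920))/(-2961 - 111) = (-3244 + 389474)/(-3072) = 386230*(-1/3072) = -193115/1536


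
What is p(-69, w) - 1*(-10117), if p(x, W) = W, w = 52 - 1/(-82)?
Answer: 833859/82 ≈ 10169.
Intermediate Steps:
w = 4265/82 (w = 52 - 1*(-1/82) = 52 + 1/82 = 4265/82 ≈ 52.012)
p(-69, w) - 1*(-10117) = 4265/82 - 1*(-10117) = 4265/82 + 10117 = 833859/82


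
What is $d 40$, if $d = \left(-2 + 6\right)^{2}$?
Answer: $640$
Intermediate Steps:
$d = 16$ ($d = 4^{2} = 16$)
$d 40 = 16 \cdot 40 = 640$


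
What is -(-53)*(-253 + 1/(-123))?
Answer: -1649360/123 ≈ -13409.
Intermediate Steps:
-(-53)*(-253 + 1/(-123)) = -(-53)*(-253 - 1/123) = -(-53)*(-31120)/123 = -1*1649360/123 = -1649360/123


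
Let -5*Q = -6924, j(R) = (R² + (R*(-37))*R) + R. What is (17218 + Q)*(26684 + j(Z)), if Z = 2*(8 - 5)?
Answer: 2361997516/5 ≈ 4.7240e+8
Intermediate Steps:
Z = 6 (Z = 2*3 = 6)
j(R) = R - 36*R² (j(R) = (R² + (-37*R)*R) + R = (R² - 37*R²) + R = -36*R² + R = R - 36*R²)
Q = 6924/5 (Q = -⅕*(-6924) = 6924/5 ≈ 1384.8)
(17218 + Q)*(26684 + j(Z)) = (17218 + 6924/5)*(26684 + 6*(1 - 36*6)) = 93014*(26684 + 6*(1 - 216))/5 = 93014*(26684 + 6*(-215))/5 = 93014*(26684 - 1290)/5 = (93014/5)*25394 = 2361997516/5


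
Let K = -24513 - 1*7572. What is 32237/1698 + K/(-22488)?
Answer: 129904331/6364104 ≈ 20.412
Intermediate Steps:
K = -32085 (K = -24513 - 7572 = -32085)
32237/1698 + K/(-22488) = 32237/1698 - 32085/(-22488) = 32237*(1/1698) - 32085*(-1/22488) = 32237/1698 + 10695/7496 = 129904331/6364104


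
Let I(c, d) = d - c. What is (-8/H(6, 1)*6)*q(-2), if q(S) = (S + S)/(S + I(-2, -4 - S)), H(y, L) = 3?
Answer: -32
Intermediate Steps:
q(S) = -S (q(S) = (S + S)/(S + ((-4 - S) - 1*(-2))) = (2*S)/(S + ((-4 - S) + 2)) = (2*S)/(S + (-2 - S)) = (2*S)/(-2) = (2*S)*(-½) = -S)
(-8/H(6, 1)*6)*q(-2) = (-8/3*6)*(-1*(-2)) = (-8*⅓*6)*2 = -8/3*6*2 = -16*2 = -32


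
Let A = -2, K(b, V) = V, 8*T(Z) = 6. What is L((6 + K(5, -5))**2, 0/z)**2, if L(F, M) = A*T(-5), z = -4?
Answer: 9/4 ≈ 2.2500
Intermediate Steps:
T(Z) = 3/4 (T(Z) = (1/8)*6 = 3/4)
L(F, M) = -3/2 (L(F, M) = -2*3/4 = -3/2)
L((6 + K(5, -5))**2, 0/z)**2 = (-3/2)**2 = 9/4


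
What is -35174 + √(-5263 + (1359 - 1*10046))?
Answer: -35174 + 15*I*√62 ≈ -35174.0 + 118.11*I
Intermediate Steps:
-35174 + √(-5263 + (1359 - 1*10046)) = -35174 + √(-5263 + (1359 - 10046)) = -35174 + √(-5263 - 8687) = -35174 + √(-13950) = -35174 + 15*I*√62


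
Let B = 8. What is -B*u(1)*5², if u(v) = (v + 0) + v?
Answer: -400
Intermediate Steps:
u(v) = 2*v (u(v) = v + v = 2*v)
-B*u(1)*5² = -8*(2*1)*5² = -8*2*25 = -16*25 = -1*400 = -400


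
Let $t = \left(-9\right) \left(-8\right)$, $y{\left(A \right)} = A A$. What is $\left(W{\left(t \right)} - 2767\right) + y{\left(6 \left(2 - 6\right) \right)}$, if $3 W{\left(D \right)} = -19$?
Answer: $- \frac{6592}{3} \approx -2197.3$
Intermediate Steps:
$y{\left(A \right)} = A^{2}$
$t = 72$
$W{\left(D \right)} = - \frac{19}{3}$ ($W{\left(D \right)} = \frac{1}{3} \left(-19\right) = - \frac{19}{3}$)
$\left(W{\left(t \right)} - 2767\right) + y{\left(6 \left(2 - 6\right) \right)} = \left(- \frac{19}{3} - 2767\right) + \left(6 \left(2 - 6\right)\right)^{2} = - \frac{8320}{3} + \left(6 \left(-4\right)\right)^{2} = - \frac{8320}{3} + \left(-24\right)^{2} = - \frac{8320}{3} + 576 = - \frac{6592}{3}$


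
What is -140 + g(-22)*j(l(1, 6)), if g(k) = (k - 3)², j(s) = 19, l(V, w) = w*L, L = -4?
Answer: 11735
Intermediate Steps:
l(V, w) = -4*w (l(V, w) = w*(-4) = -4*w)
g(k) = (-3 + k)²
-140 + g(-22)*j(l(1, 6)) = -140 + (-3 - 22)²*19 = -140 + (-25)²*19 = -140 + 625*19 = -140 + 11875 = 11735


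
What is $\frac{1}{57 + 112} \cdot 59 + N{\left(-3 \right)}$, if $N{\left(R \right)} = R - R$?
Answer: $\frac{59}{169} \approx 0.34911$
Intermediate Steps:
$N{\left(R \right)} = 0$
$\frac{1}{57 + 112} \cdot 59 + N{\left(-3 \right)} = \frac{1}{57 + 112} \cdot 59 + 0 = \frac{1}{169} \cdot 59 + 0 = \frac{59}{169} + 0 = \frac{59}{169}$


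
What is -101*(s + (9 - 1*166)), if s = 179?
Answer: -2222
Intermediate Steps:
-101*(s + (9 - 1*166)) = -101*(179 + (9 - 1*166)) = -101*(179 + (9 - 166)) = -101*(179 - 157) = -101*22 = -2222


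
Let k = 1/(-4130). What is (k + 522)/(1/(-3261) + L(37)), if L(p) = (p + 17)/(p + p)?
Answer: 260119479363/363481300 ≈ 715.63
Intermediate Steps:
L(p) = (17 + p)/(2*p) (L(p) = (17 + p)/((2*p)) = (17 + p)*(1/(2*p)) = (17 + p)/(2*p))
k = -1/4130 ≈ -0.00024213
(k + 522)/(1/(-3261) + L(37)) = (-1/4130 + 522)/(1/(-3261) + (1/2)*(17 + 37)/37) = 2155859/(4130*(-1/3261 + (1/2)*(1/37)*54)) = 2155859/(4130*(-1/3261 + 27/37)) = 2155859/(4130*(88010/120657)) = (2155859/4130)*(120657/88010) = 260119479363/363481300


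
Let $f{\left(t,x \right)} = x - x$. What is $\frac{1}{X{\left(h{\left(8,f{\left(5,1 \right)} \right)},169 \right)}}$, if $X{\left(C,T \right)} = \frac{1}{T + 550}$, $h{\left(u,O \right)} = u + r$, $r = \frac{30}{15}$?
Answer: $719$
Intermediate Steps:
$f{\left(t,x \right)} = 0$
$r = 2$ ($r = 30 \cdot \frac{1}{15} = 2$)
$h{\left(u,O \right)} = 2 + u$ ($h{\left(u,O \right)} = u + 2 = 2 + u$)
$X{\left(C,T \right)} = \frac{1}{550 + T}$
$\frac{1}{X{\left(h{\left(8,f{\left(5,1 \right)} \right)},169 \right)}} = \frac{1}{\frac{1}{550 + 169}} = \frac{1}{\frac{1}{719}} = 719$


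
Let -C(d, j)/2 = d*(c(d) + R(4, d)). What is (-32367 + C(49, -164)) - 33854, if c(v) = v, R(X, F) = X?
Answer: -71415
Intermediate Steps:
C(d, j) = -2*d*(4 + d) (C(d, j) = -2*d*(d + 4) = -2*d*(4 + d))
(-32367 + C(49, -164)) - 33854 = (-32367 - 2*49*(4 + 49)) - 33854 = (-32367 - 2*49*53) - 33854 = (-32367 - 5194) - 33854 = -37561 - 33854 = -71415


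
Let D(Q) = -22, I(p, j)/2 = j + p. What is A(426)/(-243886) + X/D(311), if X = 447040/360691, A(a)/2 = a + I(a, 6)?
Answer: -2943173150/43983742613 ≈ -0.066915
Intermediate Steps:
I(p, j) = 2*j + 2*p (I(p, j) = 2*(j + p) = 2*j + 2*p)
A(a) = 24 + 6*a (A(a) = 2*(a + (2*6 + 2*a)) = 2*(a + (12 + 2*a)) = 2*(12 + 3*a) = 24 + 6*a)
X = 447040/360691 (X = 447040*(1/360691) = 447040/360691 ≈ 1.2394)
A(426)/(-243886) + X/D(311) = (24 + 6*426)/(-243886) + (447040/360691)/(-22) = (24 + 2556)*(-1/243886) + (447040/360691)*(-1/22) = 2580*(-1/243886) - 20320/360691 = -1290/121943 - 20320/360691 = -2943173150/43983742613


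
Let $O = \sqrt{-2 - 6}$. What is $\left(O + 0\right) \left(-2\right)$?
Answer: $- 4 i \sqrt{2} \approx - 5.6569 i$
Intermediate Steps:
$O = 2 i \sqrt{2}$ ($O = \sqrt{-8} = 2 i \sqrt{2} \approx 2.8284 i$)
$\left(O + 0\right) \left(-2\right) = \left(2 i \sqrt{2} + 0\right) \left(-2\right) = 2 i \sqrt{2} \left(-2\right) = - 4 i \sqrt{2}$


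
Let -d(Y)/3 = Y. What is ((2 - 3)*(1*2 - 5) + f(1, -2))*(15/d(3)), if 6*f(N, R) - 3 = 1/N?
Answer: -55/9 ≈ -6.1111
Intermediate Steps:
d(Y) = -3*Y
f(N, R) = ½ + 1/(6*N)
((2 - 3)*(1*2 - 5) + f(1, -2))*(15/d(3)) = ((2 - 3)*(1*2 - 5) + (⅙)*(1 + 3*1)/1)*(15/((-3*3))) = (-(2 - 5) + (⅙)*1*(1 + 3))*(15/(-9)) = (-1*(-3) + (⅙)*1*4)*(15*(-⅑)) = (3 + ⅔)*(-5/3) = (11/3)*(-5/3) = -55/9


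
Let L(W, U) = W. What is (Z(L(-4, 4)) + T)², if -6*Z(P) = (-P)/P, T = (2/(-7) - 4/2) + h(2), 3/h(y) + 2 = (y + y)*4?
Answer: 1600/441 ≈ 3.6281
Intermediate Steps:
h(y) = 3/(-2 + 8*y) (h(y) = 3/(-2 + (y + y)*4) = 3/(-2 + (2*y)*4) = 3/(-2 + 8*y))
T = -29/14 (T = (2/(-7) - 4/2) + 3/(2*(-1 + 4*2)) = (2*(-⅐) - 4*½) + 3/(2*(-1 + 8)) = (-2/7 - 2) + (3/2)/7 = -16/7 + (3/2)*(⅐) = -16/7 + 3/14 = -29/14 ≈ -2.0714)
Z(P) = ⅙ (Z(P) = -(-P)/(6*P) = -⅙*(-1) = ⅙)
(Z(L(-4, 4)) + T)² = (⅙ - 29/14)² = (-40/21)² = 1600/441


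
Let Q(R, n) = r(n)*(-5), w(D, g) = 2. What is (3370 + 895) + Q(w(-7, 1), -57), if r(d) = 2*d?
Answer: 4835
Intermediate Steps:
Q(R, n) = -10*n (Q(R, n) = (2*n)*(-5) = -10*n)
(3370 + 895) + Q(w(-7, 1), -57) = (3370 + 895) - 10*(-57) = 4265 + 570 = 4835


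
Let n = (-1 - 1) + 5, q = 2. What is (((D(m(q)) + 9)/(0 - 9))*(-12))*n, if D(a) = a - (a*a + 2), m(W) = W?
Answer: 20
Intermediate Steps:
D(a) = -2 + a - a**2 (D(a) = a - (a**2 + 2) = a - (2 + a**2) = a + (-2 - a**2) = -2 + a - a**2)
n = 3 (n = -2 + 5 = 3)
(((D(m(q)) + 9)/(0 - 9))*(-12))*n = ((((-2 + 2 - 1*2**2) + 9)/(0 - 9))*(-12))*3 = ((((-2 + 2 - 1*4) + 9)/(-9))*(-12))*3 = ((((-2 + 2 - 4) + 9)*(-1/9))*(-12))*3 = (((-4 + 9)*(-1/9))*(-12))*3 = ((5*(-1/9))*(-12))*3 = -5/9*(-12)*3 = (20/3)*3 = 20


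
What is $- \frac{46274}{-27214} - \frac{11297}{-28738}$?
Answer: $\frac{818629385}{391037966} \approx 2.0935$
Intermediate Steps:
$- \frac{46274}{-27214} - \frac{11297}{-28738} = \left(-46274\right) \left(- \frac{1}{27214}\right) - - \frac{11297}{28738} = \frac{23137}{13607} + \frac{11297}{28738} = \frac{818629385}{391037966}$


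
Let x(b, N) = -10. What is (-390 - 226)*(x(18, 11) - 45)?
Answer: 33880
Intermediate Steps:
(-390 - 226)*(x(18, 11) - 45) = (-390 - 226)*(-10 - 45) = -616*(-55) = 33880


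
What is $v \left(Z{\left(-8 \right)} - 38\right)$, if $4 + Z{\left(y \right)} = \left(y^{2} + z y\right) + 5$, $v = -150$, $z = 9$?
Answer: $6750$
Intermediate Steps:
$Z{\left(y \right)} = 1 + y^{2} + 9 y$ ($Z{\left(y \right)} = -4 + \left(\left(y^{2} + 9 y\right) + 5\right) = -4 + \left(5 + y^{2} + 9 y\right) = 1 + y^{2} + 9 y$)
$v \left(Z{\left(-8 \right)} - 38\right) = - 150 \left(\left(1 + \left(-8\right)^{2} + 9 \left(-8\right)\right) - 38\right) = - 150 \left(\left(1 + 64 - 72\right) - 38\right) = - 150 \left(-7 - 38\right) = \left(-150\right) \left(-45\right) = 6750$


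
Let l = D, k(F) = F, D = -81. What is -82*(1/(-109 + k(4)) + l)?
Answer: 697492/105 ≈ 6642.8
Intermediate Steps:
l = -81
-82*(1/(-109 + k(4)) + l) = -82*(1/(-109 + 4) - 81) = -82*(1/(-105) - 81) = -82*(-1/105 - 81) = -82*(-8506/105) = 697492/105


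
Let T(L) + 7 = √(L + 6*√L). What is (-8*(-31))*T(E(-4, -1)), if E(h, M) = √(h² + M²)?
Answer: -1736 + 248*√(√17 + 6*17^(¼)) ≈ -734.55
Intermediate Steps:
E(h, M) = √(M² + h²)
T(L) = -7 + √(L + 6*√L)
(-8*(-31))*T(E(-4, -1)) = (-8*(-31))*(-7 + √(√((-1)² + (-4)²) + 6*√(√((-1)² + (-4)²)))) = 248*(-7 + √(√(1 + 16) + 6*√(√(1 + 16)))) = 248*(-7 + √(√17 + 6*√(√17))) = 248*(-7 + √(√17 + 6*17^(¼))) = -1736 + 248*√(√17 + 6*17^(¼))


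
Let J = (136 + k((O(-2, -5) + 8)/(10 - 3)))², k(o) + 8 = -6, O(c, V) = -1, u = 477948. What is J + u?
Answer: 492832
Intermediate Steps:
k(o) = -14 (k(o) = -8 - 6 = -14)
J = 14884 (J = (136 - 14)² = 122² = 14884)
J + u = 14884 + 477948 = 492832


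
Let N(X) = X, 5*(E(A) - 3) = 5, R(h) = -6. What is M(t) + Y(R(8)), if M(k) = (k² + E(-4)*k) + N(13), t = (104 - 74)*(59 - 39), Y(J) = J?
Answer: 362407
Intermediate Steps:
E(A) = 4 (E(A) = 3 + (⅕)*5 = 3 + 1 = 4)
t = 600 (t = 30*20 = 600)
M(k) = 13 + k² + 4*k (M(k) = (k² + 4*k) + 13 = 13 + k² + 4*k)
M(t) + Y(R(8)) = (13 + 600² + 4*600) - 6 = (13 + 360000 + 2400) - 6 = 362413 - 6 = 362407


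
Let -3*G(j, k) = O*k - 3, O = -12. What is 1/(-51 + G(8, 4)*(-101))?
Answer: -1/1768 ≈ -0.00056561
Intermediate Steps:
G(j, k) = 1 + 4*k (G(j, k) = -(-12*k - 3)/3 = -(-3 - 12*k)/3 = 1 + 4*k)
1/(-51 + G(8, 4)*(-101)) = 1/(-51 + (1 + 4*4)*(-101)) = 1/(-51 + (1 + 16)*(-101)) = 1/(-51 + 17*(-101)) = 1/(-51 - 1717) = 1/(-1768) = -1/1768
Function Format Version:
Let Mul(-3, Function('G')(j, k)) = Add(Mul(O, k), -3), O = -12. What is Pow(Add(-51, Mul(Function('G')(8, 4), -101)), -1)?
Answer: Rational(-1, 1768) ≈ -0.00056561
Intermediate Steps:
Function('G')(j, k) = Add(1, Mul(4, k)) (Function('G')(j, k) = Mul(Rational(-1, 3), Add(Mul(-12, k), -3)) = Mul(Rational(-1, 3), Add(-3, Mul(-12, k))) = Add(1, Mul(4, k)))
Pow(Add(-51, Mul(Function('G')(8, 4), -101)), -1) = Pow(Add(-51, Mul(Add(1, Mul(4, 4)), -101)), -1) = Pow(Add(-51, Mul(Add(1, 16), -101)), -1) = Pow(Add(-51, Mul(17, -101)), -1) = Pow(Add(-51, -1717), -1) = Pow(-1768, -1) = Rational(-1, 1768)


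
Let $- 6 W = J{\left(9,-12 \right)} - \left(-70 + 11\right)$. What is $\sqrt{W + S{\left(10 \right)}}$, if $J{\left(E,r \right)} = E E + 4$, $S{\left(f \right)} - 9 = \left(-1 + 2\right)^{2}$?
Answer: $i \sqrt{14} \approx 3.7417 i$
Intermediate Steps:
$S{\left(f \right)} = 10$ ($S{\left(f \right)} = 9 + \left(-1 + 2\right)^{2} = 9 + 1^{2} = 9 + 1 = 10$)
$J{\left(E,r \right)} = 4 + E^{2}$ ($J{\left(E,r \right)} = E^{2} + 4 = 4 + E^{2}$)
$W = -24$ ($W = - \frac{\left(4 + 9^{2}\right) - \left(-70 + 11\right)}{6} = - \frac{\left(4 + 81\right) - -59}{6} = - \frac{85 + 59}{6} = \left(- \frac{1}{6}\right) 144 = -24$)
$\sqrt{W + S{\left(10 \right)}} = \sqrt{-24 + 10} = \sqrt{-14} = i \sqrt{14}$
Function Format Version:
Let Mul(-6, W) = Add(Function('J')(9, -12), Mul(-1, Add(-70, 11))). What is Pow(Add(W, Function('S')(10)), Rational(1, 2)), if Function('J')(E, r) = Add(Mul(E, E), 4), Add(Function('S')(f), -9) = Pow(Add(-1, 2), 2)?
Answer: Mul(I, Pow(14, Rational(1, 2))) ≈ Mul(3.7417, I)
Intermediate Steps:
Function('S')(f) = 10 (Function('S')(f) = Add(9, Pow(Add(-1, 2), 2)) = Add(9, Pow(1, 2)) = Add(9, 1) = 10)
Function('J')(E, r) = Add(4, Pow(E, 2)) (Function('J')(E, r) = Add(Pow(E, 2), 4) = Add(4, Pow(E, 2)))
W = -24 (W = Mul(Rational(-1, 6), Add(Add(4, Pow(9, 2)), Mul(-1, Add(-70, 11)))) = Mul(Rational(-1, 6), Add(Add(4, 81), Mul(-1, -59))) = Mul(Rational(-1, 6), Add(85, 59)) = Mul(Rational(-1, 6), 144) = -24)
Pow(Add(W, Function('S')(10)), Rational(1, 2)) = Pow(Add(-24, 10), Rational(1, 2)) = Pow(-14, Rational(1, 2)) = Mul(I, Pow(14, Rational(1, 2)))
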